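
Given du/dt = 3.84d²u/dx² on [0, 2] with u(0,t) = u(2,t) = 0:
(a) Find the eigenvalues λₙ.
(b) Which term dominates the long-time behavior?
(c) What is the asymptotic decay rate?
Eigenvalues: λₙ = 3.84n²π²/2².
First three modes:
  n=1: λ₁ = 3.84π²/2² ≈ 9.475
  n=2: λ₂ = 15.36π²/2² ≈ 37.899 (4× faster decay)
  n=3: λ₃ = 34.56π²/2² ≈ 85.273 (9× faster decay)
As t → ∞, higher modes decay exponentially faster. The n=1 mode dominates: u ~ c₁ sin(πx/2) e^{-λ₁t}.
Decay rate: λ₁ = 3.84π²/2² ≈ 9.475.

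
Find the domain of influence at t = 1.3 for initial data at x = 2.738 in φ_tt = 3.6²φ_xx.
Domain of influence: [-1.942, 7.418]. Data at x = 2.738 spreads outward at speed 3.6.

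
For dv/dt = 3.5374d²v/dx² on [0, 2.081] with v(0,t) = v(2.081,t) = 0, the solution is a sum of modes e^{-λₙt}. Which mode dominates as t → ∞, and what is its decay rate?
Eigenvalues: λₙ = 3.5374n²π²/2.081².
First three modes:
  n=1: λ₁ = 3.5374π²/2.081² ≈ 8.062
  n=2: λ₂ = 14.1496π²/2.081² ≈ 32.248 (4× faster decay)
  n=3: λ₃ = 31.8366π²/2.081² ≈ 72.557 (9× faster decay)
As t → ∞, higher modes decay exponentially faster. The n=1 mode dominates: v ~ c₁ sin(πx/2.081) e^{-λ₁t}.
Decay rate: λ₁ = 3.5374π²/2.081² ≈ 8.062.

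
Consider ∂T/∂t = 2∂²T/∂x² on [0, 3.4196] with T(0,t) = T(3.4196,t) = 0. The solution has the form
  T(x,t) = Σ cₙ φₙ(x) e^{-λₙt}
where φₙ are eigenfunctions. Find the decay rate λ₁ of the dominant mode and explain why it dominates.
Eigenvalues: λₙ = 2n²π²/3.4196².
First three modes:
  n=1: λ₁ = 2π²/3.4196² ≈ 1.688
  n=2: λ₂ = 8π²/3.4196² ≈ 6.752 (4× faster decay)
  n=3: λ₃ = 18π²/3.4196² ≈ 15.192 (9× faster decay)
As t → ∞, higher modes decay exponentially faster. The n=1 mode dominates: T ~ c₁ sin(πx/3.4196) e^{-λ₁t}.
Decay rate: λ₁ = 2π²/3.4196² ≈ 1.688.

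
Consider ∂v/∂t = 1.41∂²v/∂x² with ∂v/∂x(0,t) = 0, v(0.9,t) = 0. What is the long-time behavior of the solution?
As t → ∞, v → 0. Heat escapes through the Dirichlet boundary.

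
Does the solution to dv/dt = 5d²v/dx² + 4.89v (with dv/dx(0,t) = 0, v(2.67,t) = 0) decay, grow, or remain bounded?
v grows unboundedly. Reaction dominates diffusion (r=4.89 > κπ²/(4L²)≈1.73); solution grows exponentially.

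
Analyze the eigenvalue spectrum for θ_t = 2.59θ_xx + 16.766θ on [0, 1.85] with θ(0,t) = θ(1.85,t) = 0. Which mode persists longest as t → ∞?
Eigenvalues: λₙ = 2.59n²π²/1.85² - 16.766.
First three modes:
  n=1: λ₁ = 2.59π²/1.85² - 16.766 ≈ -9.297
  n=2: λ₂ = 10.36π²/1.85² - 16.766 ≈ 13.11
  n=3: λ₃ = 23.31π²/1.85² - 16.766 ≈ 50.454
Since 2.59π²/1.85² ≈ 7.469 < 16.766, λ₁ < 0.
The n=1 mode grows fastest (−λₙ is largest for n=1) → dominates.
Asymptotic: θ ~ c₁ sin(πx/1.85) e^{9.297t} (exponential growth at rate −λ₁ ≈ 9.297).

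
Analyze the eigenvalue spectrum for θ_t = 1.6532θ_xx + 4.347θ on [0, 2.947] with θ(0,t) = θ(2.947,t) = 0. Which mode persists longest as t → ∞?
Eigenvalues: λₙ = 1.6532n²π²/2.947² - 4.347.
First three modes:
  n=1: λ₁ = 1.6532π²/2.947² - 4.347 ≈ -2.468
  n=2: λ₂ = 6.6128π²/2.947² - 4.347 ≈ 3.168
  n=3: λ₃ = 14.8788π²/2.947² - 4.347 ≈ 12.562
Since 1.6532π²/2.947² ≈ 1.879 < 4.347, λ₁ < 0.
The n=1 mode grows fastest (−λₙ is largest for n=1) → dominates.
Asymptotic: θ ~ c₁ sin(πx/2.947) e^{2.468t} (exponential growth at rate −λ₁ ≈ 2.468).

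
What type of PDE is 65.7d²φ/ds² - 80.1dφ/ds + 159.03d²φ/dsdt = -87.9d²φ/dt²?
Rewriting in standard form: 65.7d²φ/ds² + 159.03d²φ/dsdt + 87.9d²φ/dt² - 80.1dφ/ds = 0. With A = 65.7, B = 159.03, C = 87.9, the discriminant is 2190.4209. This is a hyperbolic PDE.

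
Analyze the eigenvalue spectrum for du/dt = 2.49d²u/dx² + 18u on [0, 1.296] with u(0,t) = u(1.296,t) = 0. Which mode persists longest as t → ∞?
Eigenvalues: λₙ = 2.49n²π²/1.296² - 18.
First three modes:
  n=1: λ₁ = 2.49π²/1.296² - 18 ≈ -3.368
  n=2: λ₂ = 9.96π²/1.296² - 18 ≈ 40.526
  n=3: λ₃ = 22.41π²/1.296² - 18 ≈ 113.684
Since 2.49π²/1.296² ≈ 14.632 < 18, λ₁ < 0.
The n=1 mode grows fastest (−λₙ is largest for n=1) → dominates.
Asymptotic: u ~ c₁ sin(πx/1.296) e^{3.368t} (exponential growth at rate −λ₁ ≈ 3.368).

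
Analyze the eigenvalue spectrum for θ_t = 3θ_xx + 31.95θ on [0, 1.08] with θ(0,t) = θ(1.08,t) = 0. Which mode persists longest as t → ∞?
Eigenvalues: λₙ = 3n²π²/1.08² - 31.95.
First three modes:
  n=1: λ₁ = 3π²/1.08² - 31.95 ≈ -6.565
  n=2: λ₂ = 12π²/1.08² - 31.95 ≈ 69.589
  n=3: λ₃ = 27π²/1.08² - 31.95 ≈ 196.513
Since 3π²/1.08² ≈ 25.385 < 31.95, λ₁ < 0.
The n=1 mode grows fastest (−λₙ is largest for n=1) → dominates.
Asymptotic: θ ~ c₁ sin(πx/1.08) e^{6.565t} (exponential growth at rate −λ₁ ≈ 6.565).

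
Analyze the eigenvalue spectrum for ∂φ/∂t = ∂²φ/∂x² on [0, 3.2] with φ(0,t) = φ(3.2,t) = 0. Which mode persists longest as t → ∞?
Eigenvalues: λₙ = n²π²/3.2².
First three modes:
  n=1: λ₁ = π²/3.2² ≈ 0.964
  n=2: λ₂ = 4π²/3.2² ≈ 3.855 (4× faster decay)
  n=3: λ₃ = 9π²/3.2² ≈ 8.674 (9× faster decay)
As t → ∞, higher modes decay exponentially faster. The n=1 mode dominates: φ ~ c₁ sin(πx/3.2) e^{-λ₁t}.
Decay rate: λ₁ = π²/3.2² ≈ 0.964.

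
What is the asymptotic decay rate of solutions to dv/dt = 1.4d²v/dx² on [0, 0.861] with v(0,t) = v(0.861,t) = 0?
Eigenvalues: λₙ = 1.4n²π²/0.861².
First three modes:
  n=1: λ₁ = 1.4π²/0.861² ≈ 18.639
  n=2: λ₂ = 5.6π²/0.861² ≈ 74.556 (4× faster decay)
  n=3: λ₃ = 12.6π²/0.861² ≈ 167.751 (9× faster decay)
As t → ∞, higher modes decay exponentially faster. The n=1 mode dominates: v ~ c₁ sin(πx/0.861) e^{-λ₁t}.
Decay rate: λ₁ = 1.4π²/0.861² ≈ 18.639.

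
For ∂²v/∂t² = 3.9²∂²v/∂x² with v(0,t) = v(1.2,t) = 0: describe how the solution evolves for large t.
v oscillates (no decay). Energy is conserved; the solution oscillates indefinitely as standing waves.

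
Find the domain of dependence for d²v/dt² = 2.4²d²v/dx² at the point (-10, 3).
Domain of dependence: [-17.2, -2.8]. Signals travel at speed 2.4, so data within |x - -10| ≤ 2.4·3 = 7.2 can reach the point.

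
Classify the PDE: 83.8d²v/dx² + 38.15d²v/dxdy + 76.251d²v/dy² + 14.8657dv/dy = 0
A = 83.8, B = 38.15, C = 76.251. Discriminant B² - 4AC = -24103.9127. Since -24103.9127 < 0, elliptic.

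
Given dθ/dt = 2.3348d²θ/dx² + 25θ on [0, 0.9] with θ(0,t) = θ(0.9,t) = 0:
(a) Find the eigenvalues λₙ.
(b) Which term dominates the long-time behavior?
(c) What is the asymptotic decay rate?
Eigenvalues: λₙ = 2.3348n²π²/0.9² - 25.
First three modes:
  n=1: λ₁ = 2.3348π²/0.9² - 25 ≈ 3.449
  n=2: λ₂ = 9.3392π²/0.9² - 25 ≈ 88.795
  n=3: λ₃ = 21.0132π²/0.9² - 25 ≈ 231.039
Since 2.3348π²/0.9² ≈ 28.449 > 25, all λₙ > 0.
The n=1 mode decays slowest → dominates as t → ∞.
Asymptotic: θ ~ c₁ sin(πx/0.9) e^{-λ₁t} with decay rate λ₁ ≈ 3.449.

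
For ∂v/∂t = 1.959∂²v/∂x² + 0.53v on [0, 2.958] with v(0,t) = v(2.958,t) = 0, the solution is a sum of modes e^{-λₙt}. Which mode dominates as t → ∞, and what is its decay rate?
Eigenvalues: λₙ = 1.959n²π²/2.958² - 0.53.
First three modes:
  n=1: λ₁ = 1.959π²/2.958² - 0.53 ≈ 1.68
  n=2: λ₂ = 7.836π²/2.958² - 0.53 ≈ 8.309
  n=3: λ₃ = 17.631π²/2.958² - 0.53 ≈ 19.358
Since 1.959π²/2.958² ≈ 2.21 > 0.53, all λₙ > 0.
The n=1 mode decays slowest → dominates as t → ∞.
Asymptotic: v ~ c₁ sin(πx/2.958) e^{-λ₁t} with decay rate λ₁ ≈ 1.68.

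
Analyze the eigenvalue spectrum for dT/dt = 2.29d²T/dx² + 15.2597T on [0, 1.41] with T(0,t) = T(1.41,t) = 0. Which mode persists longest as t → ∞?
Eigenvalues: λₙ = 2.29n²π²/1.41² - 15.2597.
First three modes:
  n=1: λ₁ = 2.29π²/1.41² - 15.2597 ≈ -3.891
  n=2: λ₂ = 9.16π²/1.41² - 15.2597 ≈ 30.214
  n=3: λ₃ = 20.61π²/1.41² - 15.2597 ≈ 87.055
Since 2.29π²/1.41² ≈ 11.368 < 15.2597, λ₁ < 0.
The n=1 mode grows fastest (−λₙ is largest for n=1) → dominates.
Asymptotic: T ~ c₁ sin(πx/1.41) e^{3.891t} (exponential growth at rate −λ₁ ≈ 3.891).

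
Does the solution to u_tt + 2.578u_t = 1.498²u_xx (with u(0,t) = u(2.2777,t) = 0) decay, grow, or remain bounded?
u → 0. Damping (γ=2.578) dissipates energy; oscillations decay exponentially.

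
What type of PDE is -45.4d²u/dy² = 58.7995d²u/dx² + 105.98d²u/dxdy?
Rewriting in standard form: -58.7995d²u/dx² - 105.98d²u/dxdy - 45.4d²u/dy² = 0. With A = -58.7995, B = -105.98, C = -45.4, the discriminant is 553.7712. This is a hyperbolic PDE.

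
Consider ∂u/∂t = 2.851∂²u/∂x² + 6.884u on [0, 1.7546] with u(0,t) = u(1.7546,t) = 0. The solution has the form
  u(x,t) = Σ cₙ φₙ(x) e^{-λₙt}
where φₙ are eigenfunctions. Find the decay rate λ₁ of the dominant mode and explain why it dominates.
Eigenvalues: λₙ = 2.851n²π²/1.7546² - 6.884.
First three modes:
  n=1: λ₁ = 2.851π²/1.7546² - 6.884 ≈ 2.256
  n=2: λ₂ = 11.404π²/1.7546² - 6.884 ≈ 29.676
  n=3: λ₃ = 25.659π²/1.7546² - 6.884 ≈ 75.375
Since 2.851π²/1.7546² ≈ 9.14 > 6.884, all λₙ > 0.
The n=1 mode decays slowest → dominates as t → ∞.
Asymptotic: u ~ c₁ sin(πx/1.7546) e^{-λ₁t} with decay rate λ₁ ≈ 2.256.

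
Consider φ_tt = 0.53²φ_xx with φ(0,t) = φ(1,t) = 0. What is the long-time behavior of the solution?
As t → ∞, φ oscillates (no decay). Energy is conserved; the solution oscillates indefinitely as standing waves.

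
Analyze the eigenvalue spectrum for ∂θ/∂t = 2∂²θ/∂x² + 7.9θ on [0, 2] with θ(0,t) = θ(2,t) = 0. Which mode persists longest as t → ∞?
Eigenvalues: λₙ = 2n²π²/2² - 7.9.
First three modes:
  n=1: λ₁ = 2π²/2² - 7.9 ≈ -2.965
  n=2: λ₂ = 8π²/2² - 7.9 ≈ 11.839
  n=3: λ₃ = 18π²/2² - 7.9 ≈ 36.513
Since 2π²/2² ≈ 4.935 < 7.9, λ₁ < 0.
The n=1 mode grows fastest (−λₙ is largest for n=1) → dominates.
Asymptotic: θ ~ c₁ sin(πx/2) e^{2.965t} (exponential growth at rate −λ₁ ≈ 2.965).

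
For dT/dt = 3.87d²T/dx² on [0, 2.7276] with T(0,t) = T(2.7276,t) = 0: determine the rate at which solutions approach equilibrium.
Eigenvalues: λₙ = 3.87n²π²/2.7276².
First three modes:
  n=1: λ₁ = 3.87π²/2.7276² ≈ 5.134
  n=2: λ₂ = 15.48π²/2.7276² ≈ 20.536 (4× faster decay)
  n=3: λ₃ = 34.83π²/2.7276² ≈ 46.205 (9× faster decay)
As t → ∞, higher modes decay exponentially faster. The n=1 mode dominates: T ~ c₁ sin(πx/2.7276) e^{-λ₁t}.
Decay rate: λ₁ = 3.87π²/2.7276² ≈ 5.134.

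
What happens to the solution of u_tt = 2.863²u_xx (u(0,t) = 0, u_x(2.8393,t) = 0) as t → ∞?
u oscillates (no decay). Energy is conserved; the solution oscillates indefinitely as standing waves.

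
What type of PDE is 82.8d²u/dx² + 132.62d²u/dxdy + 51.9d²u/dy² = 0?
With A = 82.8, B = 132.62, C = 51.9, the discriminant is 398.7844. This is a hyperbolic PDE.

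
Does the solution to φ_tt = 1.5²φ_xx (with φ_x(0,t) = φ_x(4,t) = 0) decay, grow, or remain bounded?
φ oscillates about a mean that drifts linearly in t (generically unbounded; no decay). There is no damping, so the nonconstant modes persist as standing waves (energy conserved, no decay). But with Neumann conditions at both ends the constant mode has eigenvalue 0: the spatial mean M(t) of φ satisfies M'' = 0, so M(t) = M(0) + M'(0)·t. Unless the initial velocity has zero mean (∫φ_t(x,0)dx = 0), the solution grows linearly in t (unbounded, though not exponentially); if it does have zero mean, the solution stays bounded and simply oscillates.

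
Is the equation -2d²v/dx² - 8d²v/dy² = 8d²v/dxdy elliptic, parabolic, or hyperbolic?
Rewriting in standard form: -2d²v/dx² - 8d²v/dxdy - 8d²v/dy² = 0. Computing B² - 4AC with A = -2, B = -8, C = -8: discriminant = 0 (zero). Answer: parabolic.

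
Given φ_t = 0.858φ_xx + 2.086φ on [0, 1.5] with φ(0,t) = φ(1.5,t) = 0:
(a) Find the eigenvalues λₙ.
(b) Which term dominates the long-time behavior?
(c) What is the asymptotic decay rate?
Eigenvalues: λₙ = 0.858n²π²/1.5² - 2.086.
First three modes:
  n=1: λ₁ = 0.858π²/1.5² - 2.086 ≈ 1.678
  n=2: λ₂ = 3.432π²/1.5² - 2.086 ≈ 12.968
  n=3: λ₃ = 7.722π²/1.5² - 2.086 ≈ 31.786
Since 0.858π²/1.5² ≈ 3.764 > 2.086, all λₙ > 0.
The n=1 mode decays slowest → dominates as t → ∞.
Asymptotic: φ ~ c₁ sin(πx/1.5) e^{-λ₁t} with decay rate λ₁ ≈ 1.678.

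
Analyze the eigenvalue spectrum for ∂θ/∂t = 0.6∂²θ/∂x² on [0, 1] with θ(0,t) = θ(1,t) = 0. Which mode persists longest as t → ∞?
Eigenvalues: λₙ = 0.6n²π².
First three modes:
  n=1: λ₁ = 0.6π² ≈ 5.922
  n=2: λ₂ = 2.4π² ≈ 23.687 (4× faster decay)
  n=3: λ₃ = 5.4π² ≈ 53.296 (9× faster decay)
As t → ∞, higher modes decay exponentially faster. The n=1 mode dominates: θ ~ c₁ sin(πx) e^{-λ₁t}.
Decay rate: λ₁ = 0.6π² ≈ 5.922.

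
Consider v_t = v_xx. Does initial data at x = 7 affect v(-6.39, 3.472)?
Yes, for any finite x. The heat equation has infinite propagation speed, so all initial data affects all points at any t > 0.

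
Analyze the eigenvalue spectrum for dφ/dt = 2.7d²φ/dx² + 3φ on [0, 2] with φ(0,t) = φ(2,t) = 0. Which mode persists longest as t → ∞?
Eigenvalues: λₙ = 2.7n²π²/2² - 3.
First three modes:
  n=1: λ₁ = 2.7π²/2² - 3 ≈ 3.662
  n=2: λ₂ = 10.8π²/2² - 3 ≈ 23.648
  n=3: λ₃ = 24.3π²/2² - 3 ≈ 56.958
Since 2.7π²/2² ≈ 6.662 > 3, all λₙ > 0.
The n=1 mode decays slowest → dominates as t → ∞.
Asymptotic: φ ~ c₁ sin(πx/2) e^{-λ₁t} with decay rate λ₁ ≈ 3.662.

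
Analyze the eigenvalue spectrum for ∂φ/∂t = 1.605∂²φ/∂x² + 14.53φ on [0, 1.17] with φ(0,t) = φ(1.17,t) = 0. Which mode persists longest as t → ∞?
Eigenvalues: λₙ = 1.605n²π²/1.17² - 14.53.
First three modes:
  n=1: λ₁ = 1.605π²/1.17² - 14.53 ≈ -2.958
  n=2: λ₂ = 6.42π²/1.17² - 14.53 ≈ 31.757
  n=3: λ₃ = 14.445π²/1.17² - 14.53 ≈ 89.617
Since 1.605π²/1.17² ≈ 11.572 < 14.53, λ₁ < 0.
The n=1 mode grows fastest (−λₙ is largest for n=1) → dominates.
Asymptotic: φ ~ c₁ sin(πx/1.17) e^{2.958t} (exponential growth at rate −λ₁ ≈ 2.958).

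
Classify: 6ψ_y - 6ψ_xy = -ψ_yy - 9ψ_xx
Rewriting in standard form: 9ψ_xx - 6ψ_xy + ψ_yy + 6ψ_y = 0. Parabolic (discriminant = 0).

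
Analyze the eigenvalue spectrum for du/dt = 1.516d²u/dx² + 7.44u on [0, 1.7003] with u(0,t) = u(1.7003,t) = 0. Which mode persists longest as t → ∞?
Eigenvalues: λₙ = 1.516n²π²/1.7003² - 7.44.
First three modes:
  n=1: λ₁ = 1.516π²/1.7003² - 7.44 ≈ -2.265
  n=2: λ₂ = 6.064π²/1.7003² - 7.44 ≈ 13.262
  n=3: λ₃ = 13.644π²/1.7003² - 7.44 ≈ 39.139
Since 1.516π²/1.7003² ≈ 5.175 < 7.44, λ₁ < 0.
The n=1 mode grows fastest (−λₙ is largest for n=1) → dominates.
Asymptotic: u ~ c₁ sin(πx/1.7003) e^{2.265t} (exponential growth at rate −λ₁ ≈ 2.265).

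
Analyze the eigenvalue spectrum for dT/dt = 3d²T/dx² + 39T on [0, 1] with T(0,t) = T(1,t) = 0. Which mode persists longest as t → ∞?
Eigenvalues: λₙ = 3n²π²/1² - 39.
First three modes:
  n=1: λ₁ = 3π² - 39 ≈ -9.391
  n=2: λ₂ = 12π² - 39 ≈ 79.435
  n=3: λ₃ = 27π² - 39 ≈ 227.479
Since 3π² ≈ 29.609 < 39, λ₁ < 0.
The n=1 mode grows fastest (−λₙ is largest for n=1) → dominates.
Asymptotic: T ~ c₁ sin(πx/1) e^{9.391t} (exponential growth at rate −λ₁ ≈ 9.391).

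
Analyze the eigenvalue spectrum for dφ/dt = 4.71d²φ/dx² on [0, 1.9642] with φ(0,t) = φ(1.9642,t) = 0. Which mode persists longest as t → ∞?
Eigenvalues: λₙ = 4.71n²π²/1.9642².
First three modes:
  n=1: λ₁ = 4.71π²/1.9642² ≈ 12.049
  n=2: λ₂ = 18.84π²/1.9642² ≈ 48.196 (4× faster decay)
  n=3: λ₃ = 42.39π²/1.9642² ≈ 108.441 (9× faster decay)
As t → ∞, higher modes decay exponentially faster. The n=1 mode dominates: φ ~ c₁ sin(πx/1.9642) e^{-λ₁t}.
Decay rate: λ₁ = 4.71π²/1.9642² ≈ 12.049.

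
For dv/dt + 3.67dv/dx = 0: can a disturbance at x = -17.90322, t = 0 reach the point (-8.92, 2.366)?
No. Only data at x = -17.60322 affects (-8.92, 2.366). Advection has one-way propagation along characteristics.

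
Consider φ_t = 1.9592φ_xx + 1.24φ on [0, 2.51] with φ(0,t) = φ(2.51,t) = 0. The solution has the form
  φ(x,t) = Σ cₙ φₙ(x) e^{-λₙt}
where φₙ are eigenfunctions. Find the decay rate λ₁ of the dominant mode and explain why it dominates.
Eigenvalues: λₙ = 1.9592n²π²/2.51² - 1.24.
First three modes:
  n=1: λ₁ = 1.9592π²/2.51² - 1.24 ≈ 1.829
  n=2: λ₂ = 7.8368π²/2.51² - 1.24 ≈ 11.037
  n=3: λ₃ = 17.6328π²/2.51² - 1.24 ≈ 26.383
Since 1.9592π²/2.51² ≈ 3.069 > 1.24, all λₙ > 0.
The n=1 mode decays slowest → dominates as t → ∞.
Asymptotic: φ ~ c₁ sin(πx/2.51) e^{-λ₁t} with decay rate λ₁ ≈ 1.829.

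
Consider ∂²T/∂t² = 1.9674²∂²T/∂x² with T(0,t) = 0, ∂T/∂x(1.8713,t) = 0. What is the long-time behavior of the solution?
As t → ∞, T oscillates (no decay). Energy is conserved; the solution oscillates indefinitely as standing waves.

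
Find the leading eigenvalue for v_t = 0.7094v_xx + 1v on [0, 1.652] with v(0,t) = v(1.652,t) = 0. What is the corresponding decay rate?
Eigenvalues: λₙ = 0.7094n²π²/1.652² - 1.
First three modes:
  n=1: λ₁ = 0.7094π²/1.652² - 1 ≈ 1.565
  n=2: λ₂ = 2.8376π²/1.652² - 1 ≈ 9.262
  n=3: λ₃ = 6.3846π²/1.652² - 1 ≈ 22.089
Since 0.7094π²/1.652² ≈ 2.565 > 1, all λₙ > 0.
The n=1 mode decays slowest → dominates as t → ∞.
Asymptotic: v ~ c₁ sin(πx/1.652) e^{-λ₁t} with decay rate λ₁ ≈ 1.565.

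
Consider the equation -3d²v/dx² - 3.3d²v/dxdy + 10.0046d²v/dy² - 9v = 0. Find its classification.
Hyperbolic. (A = -3, B = -3.3, C = 10.0046 gives B² - 4AC = 130.9452.)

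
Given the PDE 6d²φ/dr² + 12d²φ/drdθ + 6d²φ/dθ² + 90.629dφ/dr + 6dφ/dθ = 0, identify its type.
The second-order coefficients are A = 6, B = 12, C = 6. Since B² - 4AC = 0 = 0, this is a parabolic PDE.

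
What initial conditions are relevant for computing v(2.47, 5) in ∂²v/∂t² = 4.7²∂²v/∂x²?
Domain of dependence: [-21.03, 25.97]. Signals travel at speed 4.7, so data within |x - 2.47| ≤ 4.7·5 = 23.5 can reach the point.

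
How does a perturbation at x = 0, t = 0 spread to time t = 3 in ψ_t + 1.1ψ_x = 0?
At x = 3.3. The characteristic carries data from (0, 0) to (3.3, 3).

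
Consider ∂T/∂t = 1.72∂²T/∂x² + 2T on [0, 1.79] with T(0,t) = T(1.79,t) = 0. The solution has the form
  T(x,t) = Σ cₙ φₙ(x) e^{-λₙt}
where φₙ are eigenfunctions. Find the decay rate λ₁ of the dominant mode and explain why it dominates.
Eigenvalues: λₙ = 1.72n²π²/1.79² - 2.
First three modes:
  n=1: λ₁ = 1.72π²/1.79² - 2 ≈ 3.298
  n=2: λ₂ = 6.88π²/1.79² - 2 ≈ 19.192
  n=3: λ₃ = 15.48π²/1.79² - 2 ≈ 45.683
Since 1.72π²/1.79² ≈ 5.298 > 2, all λₙ > 0.
The n=1 mode decays slowest → dominates as t → ∞.
Asymptotic: T ~ c₁ sin(πx/1.79) e^{-λ₁t} with decay rate λ₁ ≈ 3.298.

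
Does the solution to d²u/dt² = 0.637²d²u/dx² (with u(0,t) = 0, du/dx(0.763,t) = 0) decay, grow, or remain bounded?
u oscillates (no decay). Energy is conserved; the solution oscillates indefinitely as standing waves.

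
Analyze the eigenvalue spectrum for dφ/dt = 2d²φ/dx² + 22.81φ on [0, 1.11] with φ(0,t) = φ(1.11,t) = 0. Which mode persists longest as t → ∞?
Eigenvalues: λₙ = 2n²π²/1.11² - 22.81.
First three modes:
  n=1: λ₁ = 2π²/1.11² - 22.81 ≈ -6.789
  n=2: λ₂ = 8π²/1.11² - 22.81 ≈ 41.273
  n=3: λ₃ = 18π²/1.11² - 22.81 ≈ 121.377
Since 2π²/1.11² ≈ 16.021 < 22.81, λ₁ < 0.
The n=1 mode grows fastest (−λₙ is largest for n=1) → dominates.
Asymptotic: φ ~ c₁ sin(πx/1.11) e^{6.789t} (exponential growth at rate −λ₁ ≈ 6.789).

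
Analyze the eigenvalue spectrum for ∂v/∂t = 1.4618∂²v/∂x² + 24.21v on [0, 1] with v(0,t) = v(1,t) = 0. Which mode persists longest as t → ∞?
Eigenvalues: λₙ = 1.4618n²π²/1² - 24.21.
First three modes:
  n=1: λ₁ = 1.4618π² - 24.21 ≈ -9.783
  n=2: λ₂ = 5.8472π² - 24.21 ≈ 33.5
  n=3: λ₃ = 13.1562π² - 24.21 ≈ 105.636
Since 1.4618π² ≈ 14.427 < 24.21, λ₁ < 0.
The n=1 mode grows fastest (−λₙ is largest for n=1) → dominates.
Asymptotic: v ~ c₁ sin(πx/1) e^{9.783t} (exponential growth at rate −λ₁ ≈ 9.783).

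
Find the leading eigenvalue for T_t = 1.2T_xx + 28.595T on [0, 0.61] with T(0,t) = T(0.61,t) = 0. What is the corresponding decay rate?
Eigenvalues: λₙ = 1.2n²π²/0.61² - 28.595.
First three modes:
  n=1: λ₁ = 1.2π²/0.61² - 28.595 ≈ 3.234
  n=2: λ₂ = 4.8π²/0.61² - 28.595 ≈ 98.721
  n=3: λ₃ = 10.8π²/0.61² - 28.595 ≈ 257.865
Since 1.2π²/0.61² ≈ 31.829 > 28.595, all λₙ > 0.
The n=1 mode decays slowest → dominates as t → ∞.
Asymptotic: T ~ c₁ sin(πx/0.61) e^{-λ₁t} with decay rate λ₁ ≈ 3.234.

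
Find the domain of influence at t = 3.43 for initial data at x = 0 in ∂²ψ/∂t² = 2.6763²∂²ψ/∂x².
Domain of influence: [-9.179709, 9.179709]. Data at x = 0 spreads outward at speed 2.6763.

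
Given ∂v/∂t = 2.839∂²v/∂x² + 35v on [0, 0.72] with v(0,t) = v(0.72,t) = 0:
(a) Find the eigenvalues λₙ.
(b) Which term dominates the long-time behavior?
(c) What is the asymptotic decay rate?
Eigenvalues: λₙ = 2.839n²π²/0.72² - 35.
First three modes:
  n=1: λ₁ = 2.839π²/0.72² - 35 ≈ 19.051
  n=2: λ₂ = 11.356π²/0.72² - 35 ≈ 181.202
  n=3: λ₃ = 25.551π²/0.72² - 35 ≈ 451.455
Since 2.839π²/0.72² ≈ 54.051 > 35, all λₙ > 0.
The n=1 mode decays slowest → dominates as t → ∞.
Asymptotic: v ~ c₁ sin(πx/0.72) e^{-λ₁t} with decay rate λ₁ ≈ 19.051.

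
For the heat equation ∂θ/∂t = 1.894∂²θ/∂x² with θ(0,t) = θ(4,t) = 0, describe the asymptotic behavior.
θ → 0. Heat diffuses out through both boundaries.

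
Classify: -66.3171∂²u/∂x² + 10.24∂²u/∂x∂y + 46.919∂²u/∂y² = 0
Hyperbolic (discriminant = 12550.9856596).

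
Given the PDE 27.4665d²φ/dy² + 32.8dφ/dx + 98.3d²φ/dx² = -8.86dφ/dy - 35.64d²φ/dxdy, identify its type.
Rewriting in standard form: 98.3d²φ/dx² + 35.64d²φ/dxdy + 27.4665d²φ/dy² + 32.8dφ/dx + 8.86dφ/dy = 0. The second-order coefficients are A = 98.3, B = 35.64, C = 27.4665. Since B² - 4AC = -9529.6182 < 0, this is an elliptic PDE.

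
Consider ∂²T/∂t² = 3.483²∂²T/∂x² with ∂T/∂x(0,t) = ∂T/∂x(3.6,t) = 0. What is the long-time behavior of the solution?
As t → ∞, T oscillates about a mean that drifts linearly in t (generically unbounded; no decay). There is no damping, so the nonconstant modes persist as standing waves (energy conserved, no decay). But with Neumann conditions at both ends the constant mode has eigenvalue 0: the spatial mean M(t) of T satisfies M'' = 0, so M(t) = M(0) + M'(0)·t. Unless the initial velocity has zero mean (∫T_t(x,0)dx = 0), the solution grows linearly in t (unbounded, though not exponentially); if it does have zero mean, the solution stays bounded and simply oscillates.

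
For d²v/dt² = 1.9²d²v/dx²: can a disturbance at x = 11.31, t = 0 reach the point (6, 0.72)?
No. The domain of dependence is [4.632, 7.368], and 11.31 is outside this interval.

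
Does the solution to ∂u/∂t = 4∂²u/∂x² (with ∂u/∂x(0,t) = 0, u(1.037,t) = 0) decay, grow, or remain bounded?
u → 0. Heat escapes through the Dirichlet boundary.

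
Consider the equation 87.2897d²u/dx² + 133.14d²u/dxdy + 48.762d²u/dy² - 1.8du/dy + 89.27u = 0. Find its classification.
Hyperbolic. (A = 87.2897, B = 133.14, C = 48.762 gives B² - 4AC = 700.5781944.)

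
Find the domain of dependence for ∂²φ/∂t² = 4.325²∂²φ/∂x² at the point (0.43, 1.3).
Domain of dependence: [-5.1925, 6.0525]. Signals travel at speed 4.325, so data within |x - 0.43| ≤ 4.325·1.3 = 5.6225 can reach the point.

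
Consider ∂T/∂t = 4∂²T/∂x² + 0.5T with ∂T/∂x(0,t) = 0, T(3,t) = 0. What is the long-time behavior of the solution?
As t → ∞, T → 0. Diffusion dominates reaction (r=0.5 < κπ²/(4L²)≈1.1); solution decays.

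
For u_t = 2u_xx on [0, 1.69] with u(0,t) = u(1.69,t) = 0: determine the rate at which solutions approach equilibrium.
Eigenvalues: λₙ = 2n²π²/1.69².
First three modes:
  n=1: λ₁ = 2π²/1.69² ≈ 6.911
  n=2: λ₂ = 8π²/1.69² ≈ 27.645 (4× faster decay)
  n=3: λ₃ = 18π²/1.69² ≈ 62.201 (9× faster decay)
As t → ∞, higher modes decay exponentially faster. The n=1 mode dominates: u ~ c₁ sin(πx/1.69) e^{-λ₁t}.
Decay rate: λ₁ = 2π²/1.69² ≈ 6.911.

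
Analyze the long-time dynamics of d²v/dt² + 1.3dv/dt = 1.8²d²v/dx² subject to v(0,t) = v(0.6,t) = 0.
Long-time behavior: v → 0. Damping (γ=1.3) dissipates energy; oscillations decay exponentially.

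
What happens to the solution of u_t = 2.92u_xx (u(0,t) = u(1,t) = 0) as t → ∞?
u → 0. Heat diffuses out through both boundaries.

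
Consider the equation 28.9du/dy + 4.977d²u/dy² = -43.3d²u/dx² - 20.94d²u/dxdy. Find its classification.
Rewriting in standard form: 43.3d²u/dx² + 20.94d²u/dxdy + 4.977d²u/dy² + 28.9du/dy = 0. Elliptic. (A = 43.3, B = 20.94, C = 4.977 gives B² - 4AC = -423.5328.)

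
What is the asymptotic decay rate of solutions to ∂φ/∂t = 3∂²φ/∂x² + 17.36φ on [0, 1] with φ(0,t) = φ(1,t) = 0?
Eigenvalues: λₙ = 3n²π²/1² - 17.36.
First three modes:
  n=1: λ₁ = 3π² - 17.36 ≈ 12.249
  n=2: λ₂ = 12π² - 17.36 ≈ 101.075
  n=3: λ₃ = 27π² - 17.36 ≈ 249.119
Since 3π² ≈ 29.609 > 17.36, all λₙ > 0.
The n=1 mode decays slowest → dominates as t → ∞.
Asymptotic: φ ~ c₁ sin(πx/1) e^{-λ₁t} with decay rate λ₁ ≈ 12.249.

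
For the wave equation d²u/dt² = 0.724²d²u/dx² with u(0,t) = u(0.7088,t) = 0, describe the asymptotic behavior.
u oscillates (no decay). Energy is conserved; the solution oscillates indefinitely as standing waves.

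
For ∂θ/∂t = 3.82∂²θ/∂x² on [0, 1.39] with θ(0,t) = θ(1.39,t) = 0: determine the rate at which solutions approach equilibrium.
Eigenvalues: λₙ = 3.82n²π²/1.39².
First three modes:
  n=1: λ₁ = 3.82π²/1.39² ≈ 19.513
  n=2: λ₂ = 15.28π²/1.39² ≈ 78.054 (4× faster decay)
  n=3: λ₃ = 34.38π²/1.39² ≈ 175.621 (9× faster decay)
As t → ∞, higher modes decay exponentially faster. The n=1 mode dominates: θ ~ c₁ sin(πx/1.39) e^{-λ₁t}.
Decay rate: λ₁ = 3.82π²/1.39² ≈ 19.513.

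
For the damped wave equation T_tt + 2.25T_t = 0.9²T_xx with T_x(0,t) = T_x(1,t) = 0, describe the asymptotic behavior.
T → constant (steady state). Damping (γ=2.25) dissipates the nonconstant modes; with Neumann BCs the spatial average obeys M''+γM'=0 and tends to a finite limit.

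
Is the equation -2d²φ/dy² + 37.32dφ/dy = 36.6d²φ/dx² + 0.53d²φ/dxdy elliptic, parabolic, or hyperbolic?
Rewriting in standard form: -36.6d²φ/dx² - 0.53d²φ/dxdy - 2d²φ/dy² + 37.32dφ/dy = 0. Computing B² - 4AC with A = -36.6, B = -0.53, C = -2: discriminant = -292.5191 (negative). Answer: elliptic.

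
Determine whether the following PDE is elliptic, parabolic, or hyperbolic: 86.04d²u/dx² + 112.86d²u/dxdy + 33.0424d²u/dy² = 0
Coefficients: A = 86.04, B = 112.86, C = 33.0424. B² - 4AC = 1365.507216, which is positive, so the equation is hyperbolic.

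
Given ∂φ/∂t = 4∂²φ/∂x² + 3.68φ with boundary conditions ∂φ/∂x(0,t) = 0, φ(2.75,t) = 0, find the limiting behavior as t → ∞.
φ grows unboundedly. Reaction dominates diffusion (r=3.68 > κπ²/(4L²)≈1.31); solution grows exponentially.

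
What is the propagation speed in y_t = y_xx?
Infinite. The heat equation is parabolic, not hyperbolic, so disturbances propagate instantly.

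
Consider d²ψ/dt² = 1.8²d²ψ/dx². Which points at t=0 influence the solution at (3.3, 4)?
Domain of dependence: [-3.9, 10.5]. Signals travel at speed 1.8, so data within |x - 3.3| ≤ 1.8·4 = 7.2 can reach the point.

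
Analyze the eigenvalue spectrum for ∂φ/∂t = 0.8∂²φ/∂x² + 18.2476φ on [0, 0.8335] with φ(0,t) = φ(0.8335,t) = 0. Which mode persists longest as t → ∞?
Eigenvalues: λₙ = 0.8n²π²/0.8335² - 18.2476.
First three modes:
  n=1: λ₁ = 0.8π²/0.8335² - 18.2476 ≈ -6.882
  n=2: λ₂ = 3.2π²/0.8335² - 18.2476 ≈ 27.213
  n=3: λ₃ = 7.2π²/0.8335² - 18.2476 ≈ 84.04
Since 0.8π²/0.8335² ≈ 11.365 < 18.2476, λ₁ < 0.
The n=1 mode grows fastest (−λₙ is largest for n=1) → dominates.
Asymptotic: φ ~ c₁ sin(πx/0.8335) e^{6.882t} (exponential growth at rate −λ₁ ≈ 6.882).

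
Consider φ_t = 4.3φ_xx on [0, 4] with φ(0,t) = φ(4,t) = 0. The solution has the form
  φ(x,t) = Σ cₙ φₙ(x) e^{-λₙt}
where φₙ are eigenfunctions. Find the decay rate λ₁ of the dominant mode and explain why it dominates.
Eigenvalues: λₙ = 4.3n²π²/4².
First three modes:
  n=1: λ₁ = 4.3π²/4² ≈ 2.652
  n=2: λ₂ = 17.2π²/4² ≈ 10.61 (4× faster decay)
  n=3: λ₃ = 38.7π²/4² ≈ 23.872 (9× faster decay)
As t → ∞, higher modes decay exponentially faster. The n=1 mode dominates: φ ~ c₁ sin(πx/4) e^{-λ₁t}.
Decay rate: λ₁ = 4.3π²/4² ≈ 2.652.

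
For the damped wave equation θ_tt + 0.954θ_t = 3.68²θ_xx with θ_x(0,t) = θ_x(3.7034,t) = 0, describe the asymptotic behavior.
θ → constant (steady state). Damping (γ=0.954) dissipates the nonconstant modes; with Neumann BCs the spatial average obeys M''+γM'=0 and tends to a finite limit.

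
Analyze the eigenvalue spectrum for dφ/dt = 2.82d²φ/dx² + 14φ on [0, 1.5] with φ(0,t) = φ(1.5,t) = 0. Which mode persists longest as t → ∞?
Eigenvalues: λₙ = 2.82n²π²/1.5² - 14.
First three modes:
  n=1: λ₁ = 2.82π²/1.5² - 14 ≈ -1.63
  n=2: λ₂ = 11.28π²/1.5² - 14 ≈ 35.48
  n=3: λ₃ = 25.38π²/1.5² - 14 ≈ 97.329
Since 2.82π²/1.5² ≈ 12.37 < 14, λ₁ < 0.
The n=1 mode grows fastest (−λₙ is largest for n=1) → dominates.
Asymptotic: φ ~ c₁ sin(πx/1.5) e^{1.63t} (exponential growth at rate −λ₁ ≈ 1.63).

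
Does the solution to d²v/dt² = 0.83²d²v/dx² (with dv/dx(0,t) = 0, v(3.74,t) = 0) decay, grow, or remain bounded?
v oscillates (no decay). Energy is conserved; the solution oscillates indefinitely as standing waves.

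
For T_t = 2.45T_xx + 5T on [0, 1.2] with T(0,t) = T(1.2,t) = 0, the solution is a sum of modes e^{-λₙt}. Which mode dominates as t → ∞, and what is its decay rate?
Eigenvalues: λₙ = 2.45n²π²/1.2² - 5.
First three modes:
  n=1: λ₁ = 2.45π²/1.2² - 5 ≈ 11.792
  n=2: λ₂ = 9.8π²/1.2² - 5 ≈ 62.168
  n=3: λ₃ = 22.05π²/1.2² - 5 ≈ 146.128
Since 2.45π²/1.2² ≈ 16.792 > 5, all λₙ > 0.
The n=1 mode decays slowest → dominates as t → ∞.
Asymptotic: T ~ c₁ sin(πx/1.2) e^{-λ₁t} with decay rate λ₁ ≈ 11.792.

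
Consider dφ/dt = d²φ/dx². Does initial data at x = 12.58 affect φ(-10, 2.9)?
Yes, for any finite x. The heat equation has infinite propagation speed, so all initial data affects all points at any t > 0.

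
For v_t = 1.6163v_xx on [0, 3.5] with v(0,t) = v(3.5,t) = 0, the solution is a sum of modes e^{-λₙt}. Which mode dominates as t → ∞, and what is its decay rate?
Eigenvalues: λₙ = 1.6163n²π²/3.5².
First three modes:
  n=1: λ₁ = 1.6163π²/3.5² ≈ 1.302
  n=2: λ₂ = 6.4652π²/3.5² ≈ 5.209 (4× faster decay)
  n=3: λ₃ = 14.5467π²/3.5² ≈ 11.72 (9× faster decay)
As t → ∞, higher modes decay exponentially faster. The n=1 mode dominates: v ~ c₁ sin(πx/3.5) e^{-λ₁t}.
Decay rate: λ₁ = 1.6163π²/3.5² ≈ 1.302.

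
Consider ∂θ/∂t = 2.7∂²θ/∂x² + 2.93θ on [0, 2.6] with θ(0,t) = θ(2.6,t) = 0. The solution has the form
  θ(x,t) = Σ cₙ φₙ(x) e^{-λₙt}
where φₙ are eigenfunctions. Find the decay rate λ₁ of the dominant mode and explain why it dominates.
Eigenvalues: λₙ = 2.7n²π²/2.6² - 2.93.
First three modes:
  n=1: λ₁ = 2.7π²/2.6² - 2.93 ≈ 1.012
  n=2: λ₂ = 10.8π²/2.6² - 2.93 ≈ 12.838
  n=3: λ₃ = 24.3π²/2.6² - 2.93 ≈ 32.548
Since 2.7π²/2.6² ≈ 3.942 > 2.93, all λₙ > 0.
The n=1 mode decays slowest → dominates as t → ∞.
Asymptotic: θ ~ c₁ sin(πx/2.6) e^{-λ₁t} with decay rate λ₁ ≈ 1.012.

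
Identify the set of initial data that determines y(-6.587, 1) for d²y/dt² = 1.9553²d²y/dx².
Domain of dependence: [-8.5423, -4.6317]. Signals travel at speed 1.9553, so data within |x - -6.587| ≤ 1.9553·1 = 1.9553 can reach the point.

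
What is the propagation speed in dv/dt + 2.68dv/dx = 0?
Speed = 2.68. Information travels along x - 2.68t = const (rightward).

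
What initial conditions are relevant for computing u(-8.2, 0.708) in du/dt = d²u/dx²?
The entire real line. The heat equation has infinite propagation speed: any initial disturbance instantly affects all points (though exponentially small far away).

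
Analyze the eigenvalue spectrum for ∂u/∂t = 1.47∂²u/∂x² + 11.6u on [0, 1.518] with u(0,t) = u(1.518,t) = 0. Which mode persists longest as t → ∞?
Eigenvalues: λₙ = 1.47n²π²/1.518² - 11.6.
First three modes:
  n=1: λ₁ = 1.47π²/1.518² - 11.6 ≈ -5.304
  n=2: λ₂ = 5.88π²/1.518² - 11.6 ≈ 13.585
  n=3: λ₃ = 13.23π²/1.518² - 11.6 ≈ 45.065
Since 1.47π²/1.518² ≈ 6.296 < 11.6, λ₁ < 0.
The n=1 mode grows fastest (−λₙ is largest for n=1) → dominates.
Asymptotic: u ~ c₁ sin(πx/1.518) e^{5.304t} (exponential growth at rate −λ₁ ≈ 5.304).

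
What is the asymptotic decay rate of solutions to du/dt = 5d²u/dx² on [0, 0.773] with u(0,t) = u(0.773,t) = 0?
Eigenvalues: λₙ = 5n²π²/0.773².
First three modes:
  n=1: λ₁ = 5π²/0.773² ≈ 82.587
  n=2: λ₂ = 20π²/0.773² ≈ 330.347 (4× faster decay)
  n=3: λ₃ = 45π²/0.773² ≈ 743.281 (9× faster decay)
As t → ∞, higher modes decay exponentially faster. The n=1 mode dominates: u ~ c₁ sin(πx/0.773) e^{-λ₁t}.
Decay rate: λ₁ = 5π²/0.773² ≈ 82.587.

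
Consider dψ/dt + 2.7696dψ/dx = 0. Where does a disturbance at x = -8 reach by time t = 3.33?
At x = 1.222768. The characteristic carries data from (-8, 0) to (1.222768, 3.33).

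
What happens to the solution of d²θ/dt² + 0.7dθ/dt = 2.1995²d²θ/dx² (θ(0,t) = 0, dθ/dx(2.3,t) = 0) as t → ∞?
θ → 0. Damping (γ=0.7) dissipates energy; oscillations decay exponentially.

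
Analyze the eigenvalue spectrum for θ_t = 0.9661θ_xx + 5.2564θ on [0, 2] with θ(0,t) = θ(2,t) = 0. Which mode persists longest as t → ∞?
Eigenvalues: λₙ = 0.9661n²π²/2² - 5.2564.
First three modes:
  n=1: λ₁ = 0.9661π²/2² - 5.2564 ≈ -2.873
  n=2: λ₂ = 3.8644π²/2² - 5.2564 ≈ 4.279
  n=3: λ₃ = 8.6949π²/2² - 5.2564 ≈ 16.197
Since 0.9661π²/2² ≈ 2.384 < 5.2564, λ₁ < 0.
The n=1 mode grows fastest (−λₙ is largest for n=1) → dominates.
Asymptotic: θ ~ c₁ sin(πx/2) e^{2.873t} (exponential growth at rate −λ₁ ≈ 2.873).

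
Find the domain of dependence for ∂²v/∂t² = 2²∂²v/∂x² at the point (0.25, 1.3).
Domain of dependence: [-2.35, 2.85]. Signals travel at speed 2, so data within |x - 0.25| ≤ 2·1.3 = 2.6 can reach the point.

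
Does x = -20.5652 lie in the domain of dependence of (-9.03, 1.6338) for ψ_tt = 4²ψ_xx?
No. The domain of dependence is [-15.5652, -2.4948], and -20.5652 is outside this interval.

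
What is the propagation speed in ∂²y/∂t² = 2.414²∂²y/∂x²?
Speed = 2.414. Information travels along characteristics x = x₀ ± 2.414t.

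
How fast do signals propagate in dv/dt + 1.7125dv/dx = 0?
Speed = 1.7125. Information travels along x - 1.7125t = const (rightward).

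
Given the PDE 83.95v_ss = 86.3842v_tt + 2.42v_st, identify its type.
Rewriting in standard form: 83.95v_ss - 2.42v_st - 86.3842v_tt = 0. The second-order coefficients are A = 83.95, B = -2.42, C = -86.3842. Since B² - 4AC = 29013.67076 > 0, this is a hyperbolic PDE.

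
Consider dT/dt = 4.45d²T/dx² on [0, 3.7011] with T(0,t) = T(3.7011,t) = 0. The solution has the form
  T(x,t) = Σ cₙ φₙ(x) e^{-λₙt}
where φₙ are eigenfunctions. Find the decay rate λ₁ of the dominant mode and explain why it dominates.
Eigenvalues: λₙ = 4.45n²π²/3.7011².
First three modes:
  n=1: λ₁ = 4.45π²/3.7011² ≈ 3.206
  n=2: λ₂ = 17.8π²/3.7011² ≈ 12.825 (4× faster decay)
  n=3: λ₃ = 40.05π²/3.7011² ≈ 28.856 (9× faster decay)
As t → ∞, higher modes decay exponentially faster. The n=1 mode dominates: T ~ c₁ sin(πx/3.7011) e^{-λ₁t}.
Decay rate: λ₁ = 4.45π²/3.7011² ≈ 3.206.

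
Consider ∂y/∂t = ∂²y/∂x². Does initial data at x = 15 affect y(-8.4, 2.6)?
Yes, for any finite x. The heat equation has infinite propagation speed, so all initial data affects all points at any t > 0.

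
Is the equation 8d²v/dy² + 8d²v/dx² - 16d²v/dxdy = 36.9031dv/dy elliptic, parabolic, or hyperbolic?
Rewriting in standard form: 8d²v/dx² - 16d²v/dxdy + 8d²v/dy² - 36.9031dv/dy = 0. Computing B² - 4AC with A = 8, B = -16, C = 8: discriminant = 0 (zero). Answer: parabolic.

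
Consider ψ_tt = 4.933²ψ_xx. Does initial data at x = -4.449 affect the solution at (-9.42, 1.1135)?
Yes. The domain of dependence is [-14.9128955, -3.9271045], and -4.449 ∈ [-14.9128955, -3.9271045].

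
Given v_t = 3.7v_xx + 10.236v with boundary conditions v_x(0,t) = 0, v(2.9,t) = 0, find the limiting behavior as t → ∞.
v grows unboundedly. Reaction dominates diffusion (r=10.236 > κπ²/(4L²)≈1.09); solution grows exponentially.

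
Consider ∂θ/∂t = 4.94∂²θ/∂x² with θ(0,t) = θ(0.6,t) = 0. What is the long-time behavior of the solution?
As t → ∞, θ → 0. Heat diffuses out through both boundaries.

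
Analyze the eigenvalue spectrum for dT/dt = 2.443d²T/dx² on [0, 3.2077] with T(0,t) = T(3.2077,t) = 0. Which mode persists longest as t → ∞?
Eigenvalues: λₙ = 2.443n²π²/3.2077².
First three modes:
  n=1: λ₁ = 2.443π²/3.2077² ≈ 2.343
  n=2: λ₂ = 9.772π²/3.2077² ≈ 9.373 (4× faster decay)
  n=3: λ₃ = 21.987π²/3.2077² ≈ 21.09 (9× faster decay)
As t → ∞, higher modes decay exponentially faster. The n=1 mode dominates: T ~ c₁ sin(πx/3.2077) e^{-λ₁t}.
Decay rate: λ₁ = 2.443π²/3.2077² ≈ 2.343.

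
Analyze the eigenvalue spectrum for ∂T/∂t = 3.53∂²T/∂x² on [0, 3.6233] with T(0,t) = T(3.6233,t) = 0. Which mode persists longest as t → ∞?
Eigenvalues: λₙ = 3.53n²π²/3.6233².
First three modes:
  n=1: λ₁ = 3.53π²/3.6233² ≈ 2.654
  n=2: λ₂ = 14.12π²/3.6233² ≈ 10.615 (4× faster decay)
  n=3: λ₃ = 31.77π²/3.6233² ≈ 23.884 (9× faster decay)
As t → ∞, higher modes decay exponentially faster. The n=1 mode dominates: T ~ c₁ sin(πx/3.6233) e^{-λ₁t}.
Decay rate: λ₁ = 3.53π²/3.6233² ≈ 2.654.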